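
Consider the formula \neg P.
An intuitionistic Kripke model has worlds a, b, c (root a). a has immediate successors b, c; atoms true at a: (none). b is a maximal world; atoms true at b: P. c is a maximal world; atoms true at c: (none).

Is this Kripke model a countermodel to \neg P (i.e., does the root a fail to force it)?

a \nVdash \neg P since b is accessible from a and b \Vdash P.
So the root a does not force \neg P; the model is a countermodel.

Yes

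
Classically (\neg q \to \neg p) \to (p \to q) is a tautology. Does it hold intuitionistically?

This is the converse of contraposition, which is not intuitionistically valid.
A Kripke countermodel: worlds u0, u1; order generated by u0 \le u1; atoms true at each world — u0:{p}; u1:{p,q}.
u0 \nVdash (\neg q \to \neg p) \to (p \to q): already at u0 itself, u0 \Vdash \neg q \to \neg p but u0 \nVdash p \to q.
u0 \nVdash p \to q: already at u0 itself, u0 \Vdash p but u0 \nVdash q.
u0 lacks atom q, so u0 \nVdash q.
So the root u0 does not force the formula.

No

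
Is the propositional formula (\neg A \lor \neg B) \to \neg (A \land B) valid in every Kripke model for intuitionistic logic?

Yes

This is a constructively valid De Morgan direction (disjunction of negations to negated conjunction), which is intuitionistically derivable.
If \neg A holds at a world then no accessible world forces A, hence none forces A \land B; likewise for \neg B.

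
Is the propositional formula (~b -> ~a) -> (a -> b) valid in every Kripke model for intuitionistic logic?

No

This is the converse of contraposition, which is not intuitionistically valid.
A Kripke countermodel: worlds w0, w1; order generated by w0 <= w1; atoms true at each world — w0:{a}; w1:{a,b}.
w0 ||-/- (~b -> ~a) -> (a -> b): already at w0 itself, w0 ||- ~b -> ~a but w0 ||-/- a -> b.
w0 ||-/- a -> b: already at w0 itself, w0 ||- a but w0 ||-/- b.
w0 lacks atom b, so w0 ||-/- b.
So the root w0 does not force the formula.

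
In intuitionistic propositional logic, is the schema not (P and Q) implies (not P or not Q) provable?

This is the constructively invalid direction of De Morgan's law for conjunction, which is not intuitionistically valid.
A Kripke countermodel: worlds w0, w1, w2; order generated by w0 <= w1, w0 <= w2; atoms true at each world — w0:{}; w1:{P}; w2:{Q}.
w0 does not force not (P and Q) implies (not P or not Q): already at w0 itself, w0 forces not (P and Q) but w0 does not force not P or not Q.
w0 does not force not P or not Q: neither disjunct is forced at w0.
w0 does not force not P since w1 is accessible from w0 and w1 forces P.
So the root w0 does not force the formula.

No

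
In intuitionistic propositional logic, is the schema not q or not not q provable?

This is the weak law of excluded middle, which is not intuitionistically valid.
A Kripke countermodel: worlds w0, w1, w2; order generated by w0 <= w1, w0 <= w2; atoms true at each world — w0:{}; w1:{q}; w2:{}.
w0 does not force not q or not not q: neither disjunct is forced at w0.
w0 does not force not q since w1 is accessible from w0 and w1 forces q.
So the root w0 does not force the formula.

No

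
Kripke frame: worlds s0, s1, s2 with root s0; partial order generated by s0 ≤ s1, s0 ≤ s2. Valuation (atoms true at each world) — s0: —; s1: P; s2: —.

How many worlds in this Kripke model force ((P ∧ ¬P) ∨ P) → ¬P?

s0: does not force it — s0 ⊮ ((P ∧ ¬P) ∨ P) → ¬P: at the accessible world s1, s1 ⊩ (P ∧ ¬P) ∨ P but s1 ⊮ ¬P.
s1: does not force it — s1 ⊮ ((P ∧ ¬P) ∨ P) → ¬P: already at s1 itself, s1 ⊩ (P ∧ ¬P) ∨ P but s1 ⊮ ¬P.
s2: forces it.
Worlds forcing the formula: {s2}.

1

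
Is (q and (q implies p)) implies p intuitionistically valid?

This is modus ponens in implicational form, which is intuitionistically derivable.
If a world forces q and q implies p, then applying the implication at that world (which is accessible from itself) gives p.

Yes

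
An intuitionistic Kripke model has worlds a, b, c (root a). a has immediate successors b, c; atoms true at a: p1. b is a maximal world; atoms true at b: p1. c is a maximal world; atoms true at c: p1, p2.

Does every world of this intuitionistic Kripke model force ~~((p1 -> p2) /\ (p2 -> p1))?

Not every world: a ||-/- ~~((p1 -> p2) /\ (p2 -> p1)).
a ||-/- ~~((p1 -> p2) /\ (p2 -> p1)) since b is accessible from a and b ||- ~((p1 -> p2) /\ (p2 -> p1)).
b ||- ~((p1 -> p2) /\ (p2 -> p1)): no world accessible from b forces (p1 -> p2) /\ (p2 -> p1).

No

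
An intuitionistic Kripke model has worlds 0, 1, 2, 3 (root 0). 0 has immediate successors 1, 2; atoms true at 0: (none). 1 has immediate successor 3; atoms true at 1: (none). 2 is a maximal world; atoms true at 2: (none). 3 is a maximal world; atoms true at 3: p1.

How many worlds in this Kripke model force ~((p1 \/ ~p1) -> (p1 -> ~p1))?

0: does not force it — 0 ||-/- ~((p1 \/ ~p1) -> (p1 -> ~p1)) since 2 is accessible from 0 and 2 ||- (p1 \/ ~p1) -> (p1 -> ~p1).
1: forces it.
2: does not force it — 2 ||-/- ~((p1 \/ ~p1) -> (p1 -> ~p1)) since 2 is accessible from 2 and 2 ||- (p1 \/ ~p1) -> (p1 -> ~p1).
3: forces it.
Worlds forcing the formula: {1, 3}.

2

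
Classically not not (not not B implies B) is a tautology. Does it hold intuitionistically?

Yes

This is the double negation of double-negation elimination, which is intuitionistically derivable.
By Glivenko's theorem the double negation of any classical propositional tautology is intuitionistically provable; not not B implies B is classically a tautology.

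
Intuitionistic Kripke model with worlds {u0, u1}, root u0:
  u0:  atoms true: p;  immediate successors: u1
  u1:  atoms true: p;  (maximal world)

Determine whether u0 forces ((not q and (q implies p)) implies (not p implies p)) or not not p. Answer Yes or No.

u0 forces ((not q and (q implies p)) implies (not p implies p)) or not not p via the disjunct (not q and (q implies p)) implies (not p implies p).

Yes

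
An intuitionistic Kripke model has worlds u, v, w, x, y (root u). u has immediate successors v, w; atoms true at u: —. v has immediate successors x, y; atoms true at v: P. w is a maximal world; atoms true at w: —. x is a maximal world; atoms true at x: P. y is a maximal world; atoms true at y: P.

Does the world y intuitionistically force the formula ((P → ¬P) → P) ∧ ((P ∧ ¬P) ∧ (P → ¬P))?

No

y ⊮ ((P → ¬P) → P) ∧ ((P ∧ ¬P) ∧ (P → ¬P)) since y fails (P ∧ ¬P) ∧ (P → ¬P).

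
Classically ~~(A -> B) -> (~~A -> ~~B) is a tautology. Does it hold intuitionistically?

Yes

This is the distribution of double negation over implication, which is intuitionistically derivable.
Assume ~~(A -> B) and ~~A; suppose ~B. Then A -> B would give ~A (by contraposition), contradicting ~~A; so ~(A -> B), contradicting ~~(A -> B). Hence ~~B.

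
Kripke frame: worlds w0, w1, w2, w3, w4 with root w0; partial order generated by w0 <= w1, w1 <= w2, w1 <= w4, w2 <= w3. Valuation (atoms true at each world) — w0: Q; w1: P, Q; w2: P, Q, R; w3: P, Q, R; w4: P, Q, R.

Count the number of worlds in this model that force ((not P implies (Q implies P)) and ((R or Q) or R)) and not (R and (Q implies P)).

w0: does not force it — w0 does not force ((not P implies (Q implies P)) and ((R or Q) or R)) and not (R and (Q implies P)) since w0 fails not (R and (Q implies P)).
w1: does not force it — w1 does not force ((not P implies (Q implies P)) and ((R or Q) or R)) and not (R and (Q implies P)) since w1 fails not (R and (Q implies P)).
w2: does not force it — w2 does not force ((not P implies (Q implies P)) and ((R or Q) or R)) and not (R and (Q implies P)) since w2 fails not (R and (Q implies P)).
w3: does not force it.
w4: does not force it.
Worlds forcing the formula: { }.

0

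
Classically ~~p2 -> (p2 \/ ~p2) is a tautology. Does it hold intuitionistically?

This is a variant of double-negation elimination (deriving excluded middle from double negation), which is not intuitionistically valid.
A Kripke countermodel: worlds a, b; order generated by a <= b; atoms true at each world — a:{}; b:{p2}.
a ||-/- ~~p2 -> (p2 \/ ~p2): already at a itself, a ||- ~~p2 but a ||-/- p2 \/ ~p2.
a ||-/- p2 \/ ~p2: neither disjunct is forced at a.
a lacks atom p2, so a ||-/- p2.
So the root a does not force the formula.

No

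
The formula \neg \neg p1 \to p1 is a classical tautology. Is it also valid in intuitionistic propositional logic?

No

This is double-negation elimination, which is not intuitionistically valid.
A Kripke countermodel: worlds a, b; order generated by a \le b; atoms true at each world — a:{}; b:{p1}.
a \nVdash \neg \neg p1 \to p1: already at a itself, a \Vdash \neg \neg p1 but a \nVdash p1.
a lacks atom p1, so a \nVdash p1.
So the root a does not force the formula.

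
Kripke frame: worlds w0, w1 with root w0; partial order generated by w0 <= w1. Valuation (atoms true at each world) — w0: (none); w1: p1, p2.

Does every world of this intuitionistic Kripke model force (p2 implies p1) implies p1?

Not every world: w0 does not force (p2 implies p1) implies p1.
w0 does not force (p2 implies p1) implies p1: already at w0 itself, w0 forces p2 implies p1 but w0 does not force p1.
w0 lacks atom p1, so w0 does not force p1.

No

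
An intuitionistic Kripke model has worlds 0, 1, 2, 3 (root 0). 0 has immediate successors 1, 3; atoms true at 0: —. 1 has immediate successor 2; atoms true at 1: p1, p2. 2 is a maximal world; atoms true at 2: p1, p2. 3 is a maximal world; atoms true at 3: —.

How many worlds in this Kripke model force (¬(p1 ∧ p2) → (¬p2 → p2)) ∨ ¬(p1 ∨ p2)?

3

0: does not force it — 0 ⊮ (¬(p1 ∧ p2) → (¬p2 → p2)) ∨ ¬(p1 ∨ p2): neither disjunct is forced at 0.
1: forces it.
2: forces it.
3: forces it.
Worlds forcing the formula: {1, 2, 3}.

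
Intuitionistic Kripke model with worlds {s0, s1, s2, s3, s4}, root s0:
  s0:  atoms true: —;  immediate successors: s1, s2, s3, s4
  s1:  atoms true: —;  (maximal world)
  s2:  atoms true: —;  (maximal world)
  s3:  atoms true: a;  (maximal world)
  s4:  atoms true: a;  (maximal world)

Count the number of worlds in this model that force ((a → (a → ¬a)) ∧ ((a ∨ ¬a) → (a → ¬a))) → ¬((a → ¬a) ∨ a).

s0: does not force it — s0 ⊮ ((a → (a → ¬a)) ∧ ((a ∨ ¬a) → (a → ¬a))) → ¬((a → ¬a) ∨ a): at the accessible world s1, s1 ⊩ (a → (a → ¬a)) ∧ ((a ∨ ¬a) → (a → ¬a)) but s1 ⊮ ¬((a → ¬a) ∨ a).
s1: does not force it.
s2: does not force it.
s3: forces it.
s4: forces it.
Worlds forcing the formula: {s3, s4}.

2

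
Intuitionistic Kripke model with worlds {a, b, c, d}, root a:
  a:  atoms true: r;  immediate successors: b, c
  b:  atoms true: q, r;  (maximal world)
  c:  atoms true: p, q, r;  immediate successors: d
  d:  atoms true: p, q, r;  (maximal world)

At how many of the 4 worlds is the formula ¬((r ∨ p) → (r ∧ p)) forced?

a: does not force it — a ⊮ ¬((r ∨ p) → (r ∧ p)) since c is accessible from a and c ⊩ (r ∨ p) → (r ∧ p).
b: forces it.
c: does not force it — c ⊮ ¬((r ∨ p) → (r ∧ p)) since c is accessible from c and c ⊩ (r ∨ p) → (r ∧ p).
d: does not force it — d ⊮ ¬((r ∨ p) → (r ∧ p)) since d is accessible from d and d ⊩ (r ∨ p) → (r ∧ p).
Worlds forcing the formula: {b}.

1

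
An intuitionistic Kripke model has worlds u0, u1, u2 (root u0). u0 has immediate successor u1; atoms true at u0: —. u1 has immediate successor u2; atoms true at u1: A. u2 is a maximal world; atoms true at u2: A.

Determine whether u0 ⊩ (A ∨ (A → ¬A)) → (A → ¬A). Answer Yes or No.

u0 ⊮ (A ∨ (A → ¬A)) → (A → ¬A): at the accessible world u1, u1 ⊩ A ∨ (A → ¬A) but u1 ⊮ A → ¬A.
u1 ⊮ A → ¬A: already at u1 itself, u1 ⊩ A but u1 ⊮ ¬A.
u1 ⊮ ¬A since u1 is accessible from u1 and u1 ⊩ A.

No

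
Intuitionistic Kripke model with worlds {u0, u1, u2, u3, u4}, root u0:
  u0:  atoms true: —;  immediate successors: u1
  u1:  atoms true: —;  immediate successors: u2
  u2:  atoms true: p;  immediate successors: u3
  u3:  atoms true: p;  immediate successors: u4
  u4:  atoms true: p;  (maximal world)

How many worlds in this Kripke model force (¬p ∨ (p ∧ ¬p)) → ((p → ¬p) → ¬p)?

u0: forces it.
u1: forces it.
u2: forces it.
u3: forces it.
u4: forces it.
Worlds forcing the formula: {u0, u1, u2, u3, u4}.

5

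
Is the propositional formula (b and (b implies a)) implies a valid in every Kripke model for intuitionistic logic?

This is modus ponens in implicational form, which is intuitionistically derivable.
If a world forces b and b implies a, then applying the implication at that world (which is accessible from itself) gives a.

Yes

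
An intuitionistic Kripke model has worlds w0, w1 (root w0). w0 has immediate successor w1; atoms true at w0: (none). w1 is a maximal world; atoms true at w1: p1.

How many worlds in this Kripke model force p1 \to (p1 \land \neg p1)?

w0: does not force it — w0 \nVdash p1 \to (p1 \land \neg p1): at the accessible world w1, w1 \Vdash p1 but w1 \nVdash p1 \land \neg p1.
w1: does not force it.
Worlds forcing the formula: { }.

0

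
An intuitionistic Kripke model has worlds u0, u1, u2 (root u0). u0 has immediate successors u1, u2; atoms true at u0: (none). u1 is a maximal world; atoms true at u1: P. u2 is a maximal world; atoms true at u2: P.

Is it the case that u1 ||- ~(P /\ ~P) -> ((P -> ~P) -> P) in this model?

u1 ||- ~(P /\ ~P) -> ((P -> ~P) -> P): every world accessible from u1 that forces ~(P /\ ~P) (namely u1) also forces (P -> ~P) -> P.

Yes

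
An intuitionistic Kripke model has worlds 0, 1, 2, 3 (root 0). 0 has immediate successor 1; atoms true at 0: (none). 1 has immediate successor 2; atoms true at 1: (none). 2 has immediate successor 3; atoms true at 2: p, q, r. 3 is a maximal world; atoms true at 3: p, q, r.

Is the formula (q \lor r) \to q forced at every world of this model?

Yes

0 \Vdash (q \lor r) \to q: every world accessible from 0 that forces q \lor r (namely 2, 3) also forces q.
Since the root 0 forces (q \lor r) \to q and forcing is persistent (monotone upward), every world forces it.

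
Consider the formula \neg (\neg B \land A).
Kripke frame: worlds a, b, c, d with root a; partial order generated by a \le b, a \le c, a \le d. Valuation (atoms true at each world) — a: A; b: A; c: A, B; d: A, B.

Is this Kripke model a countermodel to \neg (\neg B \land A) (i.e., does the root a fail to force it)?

Yes

a \nVdash \neg (\neg B \land A) since b is accessible from a and b \Vdash \neg B \land A.
b \Vdash \neg B \land A since b forces both conjuncts.
So the root a does not force \neg (\neg B \land A); the model is a countermodel.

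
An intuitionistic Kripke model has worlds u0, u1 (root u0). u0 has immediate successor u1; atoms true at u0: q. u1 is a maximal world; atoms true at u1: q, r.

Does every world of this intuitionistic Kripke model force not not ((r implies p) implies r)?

u0 forces not not ((r implies p) implies r): no world accessible from u0 forces not ((r implies p) implies r).
Since the root u0 forces not not ((r implies p) implies r) and forcing is persistent (monotone upward), every world forces it.

Yes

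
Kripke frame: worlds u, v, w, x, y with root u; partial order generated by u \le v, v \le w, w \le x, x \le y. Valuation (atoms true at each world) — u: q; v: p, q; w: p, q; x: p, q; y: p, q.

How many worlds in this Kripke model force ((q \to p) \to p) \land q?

u: forces it.
v: forces it.
w: forces it.
x: forces it.
y: forces it.
Worlds forcing the formula: {u, v, w, x, y}.

5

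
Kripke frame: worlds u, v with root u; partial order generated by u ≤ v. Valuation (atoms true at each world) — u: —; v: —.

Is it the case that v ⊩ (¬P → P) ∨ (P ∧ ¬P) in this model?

v ⊮ (¬P → P) ∨ (P ∧ ¬P): neither disjunct is forced at v.
v ⊮ ¬P → P: already at v itself, v ⊩ ¬P but v ⊮ P.
v lacks atom P, so v ⊮ P.

No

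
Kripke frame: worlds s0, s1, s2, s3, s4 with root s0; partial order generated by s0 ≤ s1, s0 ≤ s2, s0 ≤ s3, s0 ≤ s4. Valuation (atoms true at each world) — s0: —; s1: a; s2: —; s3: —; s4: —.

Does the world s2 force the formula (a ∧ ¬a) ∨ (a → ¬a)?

s2 ⊩ (a ∧ ¬a) ∨ (a → ¬a) via the disjunct a → ¬a.

Yes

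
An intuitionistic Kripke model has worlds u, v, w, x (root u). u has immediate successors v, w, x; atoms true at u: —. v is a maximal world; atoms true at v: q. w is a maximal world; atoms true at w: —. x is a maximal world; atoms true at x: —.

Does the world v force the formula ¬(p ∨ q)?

No

v ⊮ ¬(p ∨ q) since v is accessible from v and v ⊩ p ∨ q.
v ⊩ p ∨ q via the disjunct q.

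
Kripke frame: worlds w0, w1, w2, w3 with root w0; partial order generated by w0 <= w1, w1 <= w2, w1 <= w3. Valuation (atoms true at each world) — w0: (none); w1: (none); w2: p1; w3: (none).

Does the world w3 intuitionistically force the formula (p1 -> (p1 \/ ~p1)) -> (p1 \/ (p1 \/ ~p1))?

Yes

w3 ||- (p1 -> (p1 \/ ~p1)) -> (p1 \/ (p1 \/ ~p1)): every world accessible from w3 that forces p1 -> (p1 \/ ~p1) (namely w3) also forces p1 \/ (p1 \/ ~p1).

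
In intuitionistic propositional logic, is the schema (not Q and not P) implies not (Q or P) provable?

This is a constructively valid De Morgan direction (conjunction of negations to negated disjunction), which is intuitionistically derivable.
If both not Q and not P hold at a world, no accessible world forces Q or forces P, so none forces Q or P.

Yes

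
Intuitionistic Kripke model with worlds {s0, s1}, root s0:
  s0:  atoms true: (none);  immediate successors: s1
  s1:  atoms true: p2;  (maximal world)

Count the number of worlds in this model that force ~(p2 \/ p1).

0

s0: does not force it — s0 ||-/- ~(p2 \/ p1) since s1 is accessible from s0 and s1 ||- p2 \/ p1.
s1: does not force it.
Worlds forcing the formula: { }.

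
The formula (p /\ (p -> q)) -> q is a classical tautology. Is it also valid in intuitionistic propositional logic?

Yes

This is modus ponens in implicational form, which is intuitionistically derivable.
If a world forces p and p -> q, then applying the implication at that world (which is accessible from itself) gives q.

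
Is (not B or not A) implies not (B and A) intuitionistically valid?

This is a constructively valid De Morgan direction (disjunction of negations to negated conjunction), which is intuitionistically derivable.
If not B holds at a world then no accessible world forces B, hence none forces B and A; likewise for not A.

Yes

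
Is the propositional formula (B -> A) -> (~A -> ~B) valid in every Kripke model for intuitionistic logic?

Yes

This is the forward direction of contraposition, which is intuitionistically derivable.
Assume B -> A and ~A. If B held then A would follow, contradicting ~A; so ~B.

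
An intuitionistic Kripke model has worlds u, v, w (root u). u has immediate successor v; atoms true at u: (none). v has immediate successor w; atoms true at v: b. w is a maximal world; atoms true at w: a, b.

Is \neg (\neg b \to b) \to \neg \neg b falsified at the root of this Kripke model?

u \Vdash \neg (\neg b \to b) \to \neg \neg b vacuously: no world accessible from u forces the antecedent \neg (\neg b \to b).
So the root u forces \neg (\neg b \to b) \to \neg \neg b; the model is not a countermodel.

No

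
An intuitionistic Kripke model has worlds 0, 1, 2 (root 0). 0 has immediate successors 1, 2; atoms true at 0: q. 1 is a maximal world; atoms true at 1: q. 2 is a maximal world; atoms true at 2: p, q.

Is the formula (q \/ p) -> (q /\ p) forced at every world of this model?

Not every world: 0 ||-/- (q \/ p) -> (q /\ p).
0 ||-/- (q \/ p) -> (q /\ p): already at 0 itself, 0 ||- q \/ p but 0 ||-/- q /\ p.
0 ||-/- q /\ p since 0 fails p.

No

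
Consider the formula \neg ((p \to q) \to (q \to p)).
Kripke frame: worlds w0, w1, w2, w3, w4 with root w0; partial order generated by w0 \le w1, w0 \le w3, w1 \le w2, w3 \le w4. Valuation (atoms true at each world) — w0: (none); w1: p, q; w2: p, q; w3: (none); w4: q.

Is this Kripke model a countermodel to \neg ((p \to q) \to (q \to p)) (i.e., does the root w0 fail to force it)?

Yes

w0 \nVdash \neg ((p \to q) \to (q \to p)) since w1 is accessible from w0 and w1 \Vdash (p \to q) \to (q \to p).
w1 \Vdash (p \to q) \to (q \to p): every world accessible from w1 that forces p \to q (namely w1, w2) also forces q \to p.
So the root w0 does not force \neg ((p \to q) \to (q \to p)); the model is a countermodel.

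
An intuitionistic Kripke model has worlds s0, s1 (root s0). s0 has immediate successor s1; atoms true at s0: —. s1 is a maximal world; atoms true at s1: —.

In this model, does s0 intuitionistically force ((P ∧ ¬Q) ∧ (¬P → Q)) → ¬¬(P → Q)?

Yes

s0 ⊩ ((P ∧ ¬Q) ∧ (¬P → Q)) → ¬¬(P → Q) vacuously: no world accessible from s0 forces the antecedent (P ∧ ¬Q) ∧ (¬P → Q).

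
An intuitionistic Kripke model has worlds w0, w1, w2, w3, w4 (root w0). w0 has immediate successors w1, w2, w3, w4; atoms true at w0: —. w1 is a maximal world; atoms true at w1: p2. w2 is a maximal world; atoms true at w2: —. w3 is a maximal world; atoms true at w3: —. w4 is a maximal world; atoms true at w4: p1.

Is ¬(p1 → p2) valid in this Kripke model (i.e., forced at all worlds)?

Not every world: w0 ⊮ ¬(p1 → p2).
w0 ⊮ ¬(p1 → p2) since w1 is accessible from w0 and w1 ⊩ p1 → p2.
w1 ⊩ p1 → p2 vacuously: no world accessible from w1 forces the antecedent p1.

No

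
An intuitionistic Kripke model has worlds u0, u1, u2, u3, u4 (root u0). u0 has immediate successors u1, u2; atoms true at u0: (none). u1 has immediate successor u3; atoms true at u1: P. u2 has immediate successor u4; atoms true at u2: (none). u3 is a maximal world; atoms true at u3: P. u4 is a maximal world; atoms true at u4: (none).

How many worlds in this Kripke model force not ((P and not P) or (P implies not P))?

2

u0: does not force it — u0 does not force not ((P and not P) or (P implies not P)) since u2 is accessible from u0 and u2 forces (P and not P) or (P implies not P).
u1: forces it.
u2: does not force it — u2 does not force not ((P and not P) or (P implies not P)) since u2 is accessible from u2 and u2 forces (P and not P) or (P implies not P).
u3: forces it.
u4: does not force it — u4 does not force not ((P and not P) or (P implies not P)) since u4 is accessible from u4 and u4 forces (P and not P) or (P implies not P).
Worlds forcing the formula: {u1, u3}.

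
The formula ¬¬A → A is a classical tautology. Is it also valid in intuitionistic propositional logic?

This is double-negation elimination, which is not intuitionistically valid.
A Kripke countermodel: worlds a, b; order generated by a ≤ b; atoms true at each world — a:{}; b:{A}.
a ⊮ ¬¬A → A: already at a itself, a ⊩ ¬¬A but a ⊮ A.
a lacks atom A, so a ⊮ A.
So the root a does not force the formula.

No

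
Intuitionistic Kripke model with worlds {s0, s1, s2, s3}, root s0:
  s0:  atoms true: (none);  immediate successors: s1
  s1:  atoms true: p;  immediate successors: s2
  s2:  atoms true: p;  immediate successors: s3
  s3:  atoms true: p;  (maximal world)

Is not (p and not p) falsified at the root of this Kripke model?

s0 forces not (p and not p): no world accessible from s0 forces p and not p.
So the root s0 forces not (p and not p); the model is not a countermodel.

No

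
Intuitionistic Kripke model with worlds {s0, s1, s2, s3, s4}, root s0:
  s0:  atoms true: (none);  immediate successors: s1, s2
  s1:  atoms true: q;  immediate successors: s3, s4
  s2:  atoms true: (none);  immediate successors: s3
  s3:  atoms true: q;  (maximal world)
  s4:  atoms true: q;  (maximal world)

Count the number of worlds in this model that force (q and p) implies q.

s0: forces it.
s1: forces it.
s2: forces it.
s3: forces it.
s4: forces it.
Worlds forcing the formula: {s0, s1, s2, s3, s4}.

5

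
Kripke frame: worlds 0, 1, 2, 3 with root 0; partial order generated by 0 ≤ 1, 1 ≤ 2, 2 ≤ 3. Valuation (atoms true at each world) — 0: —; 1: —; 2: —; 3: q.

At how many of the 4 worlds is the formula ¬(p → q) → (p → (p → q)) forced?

0: forces it.
1: forces it.
2: forces it.
3: forces it.
Worlds forcing the formula: {0, 1, 2, 3}.

4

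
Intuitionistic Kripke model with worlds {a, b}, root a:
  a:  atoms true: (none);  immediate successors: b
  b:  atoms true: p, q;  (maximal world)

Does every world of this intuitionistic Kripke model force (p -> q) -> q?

Not every world: a ||-/- (p -> q) -> q.
a ||-/- (p -> q) -> q: already at a itself, a ||- p -> q but a ||-/- q.
a lacks atom q, so a ||-/- q.

No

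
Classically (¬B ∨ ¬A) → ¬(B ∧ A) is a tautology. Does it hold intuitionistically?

Yes

This is a constructively valid De Morgan direction (disjunction of negations to negated conjunction), which is intuitionistically derivable.
If ¬B holds at a world then no accessible world forces B, hence none forces B ∧ A; likewise for ¬A.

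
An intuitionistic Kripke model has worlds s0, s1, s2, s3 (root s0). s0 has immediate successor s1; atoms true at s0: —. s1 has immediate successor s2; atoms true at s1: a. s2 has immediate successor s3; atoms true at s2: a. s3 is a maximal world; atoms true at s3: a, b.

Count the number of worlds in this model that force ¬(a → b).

0

s0: does not force it — s0 ⊮ ¬(a → b) since s3 is accessible from s0 and s3 ⊩ a → b.
s1: does not force it — s1 ⊮ ¬(a → b) since s3 is accessible from s1 and s3 ⊩ a → b.
s2: does not force it.
s3: does not force it.
Worlds forcing the formula: { }.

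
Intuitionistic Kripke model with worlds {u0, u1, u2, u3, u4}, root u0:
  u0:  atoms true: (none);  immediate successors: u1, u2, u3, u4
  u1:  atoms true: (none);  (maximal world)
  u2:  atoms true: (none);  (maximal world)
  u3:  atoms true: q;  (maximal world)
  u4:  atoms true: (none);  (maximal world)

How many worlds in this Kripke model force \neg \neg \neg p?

5

u0: forces it.
u1: forces it.
u2: forces it.
u3: forces it.
u4: forces it.
Worlds forcing the formula: {u0, u1, u2, u3, u4}.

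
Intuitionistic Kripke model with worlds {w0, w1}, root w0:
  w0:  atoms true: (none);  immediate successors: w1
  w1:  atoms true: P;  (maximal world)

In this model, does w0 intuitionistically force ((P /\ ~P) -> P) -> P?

w0 ||-/- ((P /\ ~P) -> P) -> P: already at w0 itself, w0 ||- (P /\ ~P) -> P but w0 ||-/- P.
w0 lacks atom P, so w0 ||-/- P.

No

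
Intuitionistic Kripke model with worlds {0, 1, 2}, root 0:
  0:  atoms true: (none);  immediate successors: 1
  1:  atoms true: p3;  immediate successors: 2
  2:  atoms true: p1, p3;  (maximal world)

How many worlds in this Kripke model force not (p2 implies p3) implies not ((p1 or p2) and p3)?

3

0: forces it.
1: forces it.
2: forces it.
Worlds forcing the formula: {0, 1, 2}.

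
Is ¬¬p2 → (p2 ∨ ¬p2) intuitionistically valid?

No

This is a variant of double-negation elimination (deriving excluded middle from double negation), which is not intuitionistically valid.
A Kripke countermodel: worlds s0, s1; order generated by s0 ≤ s1; atoms true at each world — s0:{}; s1:{p2}.
s0 ⊮ ¬¬p2 → (p2 ∨ ¬p2): already at s0 itself, s0 ⊩ ¬¬p2 but s0 ⊮ p2 ∨ ¬p2.
s0 ⊮ p2 ∨ ¬p2: neither disjunct is forced at s0.
s0 lacks atom p2, so s0 ⊮ p2.
So the root s0 does not force the formula.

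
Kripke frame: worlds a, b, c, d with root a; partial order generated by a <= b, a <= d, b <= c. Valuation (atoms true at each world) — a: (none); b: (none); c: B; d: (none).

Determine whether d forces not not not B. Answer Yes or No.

d forces not not not B: no world accessible from d forces not not B.

Yes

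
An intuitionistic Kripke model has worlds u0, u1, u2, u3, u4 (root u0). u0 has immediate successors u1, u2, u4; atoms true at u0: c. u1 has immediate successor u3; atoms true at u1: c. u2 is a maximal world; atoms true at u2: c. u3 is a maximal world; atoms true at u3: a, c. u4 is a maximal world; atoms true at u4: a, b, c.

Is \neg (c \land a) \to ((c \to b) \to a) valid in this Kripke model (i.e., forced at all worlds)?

u0 \Vdash \neg (c \land a) \to ((c \to b) \to a): every world accessible from u0 that forces \neg (c \land a) (namely u2) also forces (c \to b) \to a.
Since the root u0 forces \neg (c \land a) \to ((c \to b) \to a) and forcing is persistent (monotone upward), every world forces it.

Yes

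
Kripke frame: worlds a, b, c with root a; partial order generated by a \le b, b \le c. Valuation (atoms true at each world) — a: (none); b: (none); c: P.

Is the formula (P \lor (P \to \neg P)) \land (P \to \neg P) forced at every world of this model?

No

Not every world: a \nVdash (P \lor (P \to \neg P)) \land (P \to \neg P).
a \nVdash (P \lor (P \to \neg P)) \land (P \to \neg P) since a fails P \lor (P \to \neg P).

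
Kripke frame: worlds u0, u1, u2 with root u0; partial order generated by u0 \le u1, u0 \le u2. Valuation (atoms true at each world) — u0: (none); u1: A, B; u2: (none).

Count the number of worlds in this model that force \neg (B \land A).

u0: does not force it — u0 \nVdash \neg (B \land A) since u1 is accessible from u0 and u1 \Vdash B \land A.
u1: does not force it — u1 \nVdash \neg (B \land A) since u1 is accessible from u1 and u1 \Vdash B \land A.
u2: forces it.
Worlds forcing the formula: {u2}.

1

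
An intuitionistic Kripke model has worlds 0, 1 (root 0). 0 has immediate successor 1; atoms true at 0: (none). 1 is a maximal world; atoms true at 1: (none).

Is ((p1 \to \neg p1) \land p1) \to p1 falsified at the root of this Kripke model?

No

0 \Vdash ((p1 \to \neg p1) \land p1) \to p1 vacuously: no world accessible from 0 forces the antecedent (p1 \to \neg p1) \land p1.
So the root 0 forces ((p1 \to \neg p1) \land p1) \to p1; the model is not a countermodel.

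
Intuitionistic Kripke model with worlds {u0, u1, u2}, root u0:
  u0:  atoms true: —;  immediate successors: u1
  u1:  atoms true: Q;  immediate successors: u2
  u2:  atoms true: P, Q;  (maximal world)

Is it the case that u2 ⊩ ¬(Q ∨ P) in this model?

No

u2 ⊮ ¬(Q ∨ P) since u2 is accessible from u2 and u2 ⊩ Q ∨ P.
u2 ⊩ Q ∨ P via the disjunct Q.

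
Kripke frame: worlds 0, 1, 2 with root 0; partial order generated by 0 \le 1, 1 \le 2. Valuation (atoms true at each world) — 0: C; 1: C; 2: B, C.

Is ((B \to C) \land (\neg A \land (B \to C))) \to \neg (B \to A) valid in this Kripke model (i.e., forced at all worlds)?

0 \Vdash ((B \to C) \land (\neg A \land (B \to C))) \to \neg (B \to A): every world accessible from 0 that forces (B \to C) \land (\neg A \land (B \to C)) (namely 0, 1, 2) also forces \neg (B \to A).
Since the root 0 forces ((B \to C) \land (\neg A \land (B \to C))) \to \neg (B \to A) and forcing is persistent (monotone upward), every world forces it.

Yes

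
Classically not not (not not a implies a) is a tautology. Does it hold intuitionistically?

This is the double negation of double-negation elimination, which is intuitionistically derivable.
By Glivenko's theorem the double negation of any classical propositional tautology is intuitionistically provable; not not a implies a is classically a tautology.

Yes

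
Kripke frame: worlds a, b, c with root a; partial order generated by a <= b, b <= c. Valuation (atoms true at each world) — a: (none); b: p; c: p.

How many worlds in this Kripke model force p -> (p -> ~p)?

a: does not force it — a ||-/- p -> (p -> ~p): at the accessible world b, b ||- p but b ||-/- p -> ~p.
b: does not force it.
c: does not force it.
Worlds forcing the formula: { }.

0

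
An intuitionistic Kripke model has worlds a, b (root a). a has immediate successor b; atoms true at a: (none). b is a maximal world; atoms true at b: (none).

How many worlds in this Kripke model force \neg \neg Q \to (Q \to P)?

a: forces it.
b: forces it.
Worlds forcing the formula: {a, b}.

2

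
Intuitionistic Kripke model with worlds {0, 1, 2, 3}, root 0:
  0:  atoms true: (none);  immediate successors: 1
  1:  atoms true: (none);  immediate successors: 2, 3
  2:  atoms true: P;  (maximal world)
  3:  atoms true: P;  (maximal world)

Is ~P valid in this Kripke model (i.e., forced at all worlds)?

Not every world: 0 ||-/- ~P.
0 ||-/- ~P since 2 is accessible from 0 and 2 ||- P.

No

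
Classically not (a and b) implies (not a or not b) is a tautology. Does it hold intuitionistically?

This is the constructively invalid direction of De Morgan's law for conjunction, which is not intuitionistically valid.
A Kripke countermodel: worlds u0, u1, u2; order generated by u0 <= u1, u0 <= u2; atoms true at each world — u0:{}; u1:{a}; u2:{b}.
u0 does not force not (a and b) implies (not a or not b): already at u0 itself, u0 forces not (a and b) but u0 does not force not a or not b.
u0 does not force not a or not b: neither disjunct is forced at u0.
u0 does not force not a since u1 is accessible from u0 and u1 forces a.
So the root u0 does not force the formula.

No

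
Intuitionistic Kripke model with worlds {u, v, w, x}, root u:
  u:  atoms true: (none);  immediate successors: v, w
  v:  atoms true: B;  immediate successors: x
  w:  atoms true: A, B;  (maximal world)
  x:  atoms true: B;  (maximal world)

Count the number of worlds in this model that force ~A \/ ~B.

u: does not force it — u ||-/- ~A \/ ~B: neither disjunct is forced at u.
v: forces it.
w: does not force it.
x: forces it.
Worlds forcing the formula: {v, x}.

2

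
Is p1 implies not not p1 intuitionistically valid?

Yes

This is double-negation introduction, which is intuitionistically derivable.
If a world forces p1 then every accessible world forces p1 (persistence), so none forces not p1; hence not not p1.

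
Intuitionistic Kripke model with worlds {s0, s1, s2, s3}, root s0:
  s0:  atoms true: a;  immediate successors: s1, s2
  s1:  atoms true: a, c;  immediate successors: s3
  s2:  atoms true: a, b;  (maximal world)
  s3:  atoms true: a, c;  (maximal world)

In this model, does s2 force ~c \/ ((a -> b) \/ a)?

s2 ||- ~c \/ ((a -> b) \/ a) via the disjunct ~c.

Yes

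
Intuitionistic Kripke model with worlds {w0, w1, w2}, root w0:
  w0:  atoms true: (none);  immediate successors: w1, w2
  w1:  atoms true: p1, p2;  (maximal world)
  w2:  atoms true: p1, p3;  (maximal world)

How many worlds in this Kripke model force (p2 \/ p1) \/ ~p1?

w0: does not force it — w0 ||-/- (p2 \/ p1) \/ ~p1: neither disjunct is forced at w0.
w1: forces it.
w2: forces it.
Worlds forcing the formula: {w1, w2}.

2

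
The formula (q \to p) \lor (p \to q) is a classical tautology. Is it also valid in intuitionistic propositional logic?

This is the Gödel–Dummett linearity axiom, which is not intuitionistically valid.
A Kripke countermodel: worlds 0, 1, 2; order generated by 0 \le 1, 0 \le 2; atoms true at each world — 0:{}; 1:{q}; 2:{p}.
0 \nVdash (q \to p) \lor (p \to q): neither disjunct is forced at 0.
0 \nVdash q \to p: at the accessible world 1, 1 \Vdash q but 1 \nVdash p.
1 lacks atom p, so 1 \nVdash p.
So the root 0 does not force the formula.

No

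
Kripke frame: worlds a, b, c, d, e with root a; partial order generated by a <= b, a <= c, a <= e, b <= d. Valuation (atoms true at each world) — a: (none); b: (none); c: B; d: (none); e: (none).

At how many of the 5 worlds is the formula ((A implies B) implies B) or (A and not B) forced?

a: does not force it — a does not force ((A implies B) implies B) or (A and not B): neither disjunct is forced at a.
b: does not force it.
c: forces it.
d: does not force it.
e: does not force it.
Worlds forcing the formula: {c}.

1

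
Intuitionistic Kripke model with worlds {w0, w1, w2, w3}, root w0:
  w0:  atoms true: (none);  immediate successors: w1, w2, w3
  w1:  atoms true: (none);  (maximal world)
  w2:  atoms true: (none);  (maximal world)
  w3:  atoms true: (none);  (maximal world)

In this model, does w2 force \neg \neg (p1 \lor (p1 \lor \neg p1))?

w2 \Vdash \neg \neg (p1 \lor (p1 \lor \neg p1)): no world accessible from w2 forces \neg (p1 \lor (p1 \lor \neg p1)).

Yes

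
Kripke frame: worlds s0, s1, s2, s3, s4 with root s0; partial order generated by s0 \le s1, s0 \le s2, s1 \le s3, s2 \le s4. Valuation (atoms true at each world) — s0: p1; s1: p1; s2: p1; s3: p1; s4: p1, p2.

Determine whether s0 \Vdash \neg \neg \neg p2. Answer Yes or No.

No

s0 \nVdash \neg \neg \neg p2 since s2 is accessible from s0 and s2 \Vdash \neg \neg p2.
s2 \Vdash \neg \neg p2: no world accessible from s2 forces \neg p2.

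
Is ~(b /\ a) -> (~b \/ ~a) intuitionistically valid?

No

This is the constructively invalid direction of De Morgan's law for conjunction, which is not intuitionistically valid.
A Kripke countermodel: worlds u, v, w; order generated by u <= v, u <= w; atoms true at each world — u:{}; v:{b}; w:{a}.
u ||-/- ~(b /\ a) -> (~b \/ ~a): already at u itself, u ||- ~(b /\ a) but u ||-/- ~b \/ ~a.
u ||-/- ~b \/ ~a: neither disjunct is forced at u.
u ||-/- ~b since v is accessible from u and v ||- b.
So the root u does not force the formula.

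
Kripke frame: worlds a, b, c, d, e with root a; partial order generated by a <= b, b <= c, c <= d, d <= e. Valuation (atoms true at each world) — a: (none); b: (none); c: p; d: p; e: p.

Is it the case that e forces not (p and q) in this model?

Yes

e forces not (p and q): no world accessible from e forces p and q.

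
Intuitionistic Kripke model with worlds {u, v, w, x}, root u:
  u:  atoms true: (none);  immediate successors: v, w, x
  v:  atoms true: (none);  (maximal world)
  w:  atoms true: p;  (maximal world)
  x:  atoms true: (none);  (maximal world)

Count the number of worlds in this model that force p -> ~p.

2

u: does not force it — u ||-/- p -> ~p: at the accessible world w, w ||- p but w ||-/- ~p.
v: forces it.
w: does not force it — w ||-/- p -> ~p: already at w itself, w ||- p but w ||-/- ~p.
x: forces it.
Worlds forcing the formula: {v, x}.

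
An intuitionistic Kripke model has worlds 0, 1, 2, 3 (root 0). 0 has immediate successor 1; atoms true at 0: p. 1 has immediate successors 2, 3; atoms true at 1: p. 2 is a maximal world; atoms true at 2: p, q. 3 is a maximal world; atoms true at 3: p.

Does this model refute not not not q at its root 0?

0 does not force not not not q since 2 is accessible from 0 and 2 forces not not q.
2 forces not not q: no world accessible from 2 forces not q.
So the root 0 does not force not not not q; the model is a countermodel.

Yes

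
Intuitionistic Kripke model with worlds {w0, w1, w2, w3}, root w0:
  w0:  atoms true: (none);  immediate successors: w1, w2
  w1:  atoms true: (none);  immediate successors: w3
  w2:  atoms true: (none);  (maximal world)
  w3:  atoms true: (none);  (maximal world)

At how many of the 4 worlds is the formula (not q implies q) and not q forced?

0

w0: does not force it — w0 does not force (not q implies q) and not q since w0 fails not q implies q.
w1: does not force it — w1 does not force (not q implies q) and not q since w1 fails not q implies q.
w2: does not force it — w2 does not force (not q implies q) and not q since w2 fails not q implies q.
w3: does not force it.
Worlds forcing the formula: { }.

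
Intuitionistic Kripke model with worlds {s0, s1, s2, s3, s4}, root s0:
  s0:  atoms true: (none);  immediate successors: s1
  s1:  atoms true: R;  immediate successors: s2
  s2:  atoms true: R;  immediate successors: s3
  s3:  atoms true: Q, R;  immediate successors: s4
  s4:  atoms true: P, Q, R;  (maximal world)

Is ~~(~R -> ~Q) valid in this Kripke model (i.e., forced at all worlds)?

s0 ||- ~~(~R -> ~Q): no world accessible from s0 forces ~(~R -> ~Q).
Since the root s0 forces ~~(~R -> ~Q) and forcing is persistent (monotone upward), every world forces it.

Yes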